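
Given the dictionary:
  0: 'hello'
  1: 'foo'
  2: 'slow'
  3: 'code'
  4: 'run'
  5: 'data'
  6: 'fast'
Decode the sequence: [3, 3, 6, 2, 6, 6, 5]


Look up each index in the dictionary:
  3 -> 'code'
  3 -> 'code'
  6 -> 'fast'
  2 -> 'slow'
  6 -> 'fast'
  6 -> 'fast'
  5 -> 'data'

Decoded: "code code fast slow fast fast data"


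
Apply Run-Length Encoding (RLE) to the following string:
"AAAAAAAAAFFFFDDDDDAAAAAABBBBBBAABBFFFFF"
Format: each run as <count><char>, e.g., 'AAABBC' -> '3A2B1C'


Scanning runs left to right:
  i=0: run of 'A' x 9 -> '9A'
  i=9: run of 'F' x 4 -> '4F'
  i=13: run of 'D' x 5 -> '5D'
  i=18: run of 'A' x 6 -> '6A'
  i=24: run of 'B' x 6 -> '6B'
  i=30: run of 'A' x 2 -> '2A'
  i=32: run of 'B' x 2 -> '2B'
  i=34: run of 'F' x 5 -> '5F'

RLE = 9A4F5D6A6B2A2B5F


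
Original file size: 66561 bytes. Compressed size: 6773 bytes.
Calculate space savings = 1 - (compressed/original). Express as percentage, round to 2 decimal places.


ratio = compressed/original = 6773/66561 = 0.101756
savings = 1 - ratio = 1 - 0.101756 = 0.898244
as a percentage: 0.898244 * 100 = 89.82%

Space savings = 1 - 6773/66561 = 89.82%


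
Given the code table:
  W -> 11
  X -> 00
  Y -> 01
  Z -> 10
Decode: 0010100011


Decoding:
00 -> X
10 -> Z
10 -> Z
00 -> X
11 -> W


Result: XZZXW


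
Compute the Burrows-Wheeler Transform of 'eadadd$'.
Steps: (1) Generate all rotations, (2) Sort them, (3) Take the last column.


Rotations (sorted):
  0: $eadadd -> last char: d
  1: adadd$e -> last char: e
  2: add$ead -> last char: d
  3: d$eadad -> last char: d
  4: dadd$ea -> last char: a
  5: dd$eada -> last char: a
  6: eadadd$ -> last char: $


BWT = deddaa$


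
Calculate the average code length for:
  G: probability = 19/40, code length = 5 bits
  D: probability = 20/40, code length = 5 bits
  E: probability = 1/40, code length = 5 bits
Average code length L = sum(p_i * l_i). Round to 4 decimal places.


Weighted contributions p_i * l_i:
  G: (19/40) * 5 = 95/40
  D: (20/40) * 5 = 100/40
  E: (1/40) * 5 = 5/40
Sum = (95 + 100 + 5)/40 = 200/40

L = 200/40 = 5.0000 bits/symbol


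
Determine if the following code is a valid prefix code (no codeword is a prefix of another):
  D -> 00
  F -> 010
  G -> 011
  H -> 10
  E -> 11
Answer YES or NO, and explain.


Checking each pair (does one codeword prefix another?):
  D='00' vs F='010': no prefix
  D='00' vs G='011': no prefix
  D='00' vs H='10': no prefix
  D='00' vs E='11': no prefix
  F='010' vs D='00': no prefix
  F='010' vs G='011': no prefix
  F='010' vs H='10': no prefix
  F='010' vs E='11': no prefix
  G='011' vs D='00': no prefix
  G='011' vs F='010': no prefix
  G='011' vs H='10': no prefix
  G='011' vs E='11': no prefix
  H='10' vs D='00': no prefix
  H='10' vs F='010': no prefix
  H='10' vs G='011': no prefix
  H='10' vs E='11': no prefix
  E='11' vs D='00': no prefix
  E='11' vs F='010': no prefix
  E='11' vs G='011': no prefix
  E='11' vs H='10': no prefix
No violation found over all pairs.

YES -- this is a valid prefix code. No codeword is a prefix of any other codeword.


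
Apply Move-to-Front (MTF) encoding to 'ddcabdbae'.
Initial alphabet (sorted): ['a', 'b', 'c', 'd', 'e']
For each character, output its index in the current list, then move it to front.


MTF encoding:
'd': index 3 in ['a', 'b', 'c', 'd', 'e'] -> ['d', 'a', 'b', 'c', 'e']
'd': index 0 in ['d', 'a', 'b', 'c', 'e'] -> ['d', 'a', 'b', 'c', 'e']
'c': index 3 in ['d', 'a', 'b', 'c', 'e'] -> ['c', 'd', 'a', 'b', 'e']
'a': index 2 in ['c', 'd', 'a', 'b', 'e'] -> ['a', 'c', 'd', 'b', 'e']
'b': index 3 in ['a', 'c', 'd', 'b', 'e'] -> ['b', 'a', 'c', 'd', 'e']
'd': index 3 in ['b', 'a', 'c', 'd', 'e'] -> ['d', 'b', 'a', 'c', 'e']
'b': index 1 in ['d', 'b', 'a', 'c', 'e'] -> ['b', 'd', 'a', 'c', 'e']
'a': index 2 in ['b', 'd', 'a', 'c', 'e'] -> ['a', 'b', 'd', 'c', 'e']
'e': index 4 in ['a', 'b', 'd', 'c', 'e'] -> ['e', 'a', 'b', 'd', 'c']


Output: [3, 0, 3, 2, 3, 3, 1, 2, 4]


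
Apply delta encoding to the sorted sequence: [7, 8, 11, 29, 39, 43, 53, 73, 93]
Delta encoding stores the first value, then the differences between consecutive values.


First value: 7
Deltas:
  8 - 7 = 1
  11 - 8 = 3
  29 - 11 = 18
  39 - 29 = 10
  43 - 39 = 4
  53 - 43 = 10
  73 - 53 = 20
  93 - 73 = 20


Delta encoded: [7, 1, 3, 18, 10, 4, 10, 20, 20]


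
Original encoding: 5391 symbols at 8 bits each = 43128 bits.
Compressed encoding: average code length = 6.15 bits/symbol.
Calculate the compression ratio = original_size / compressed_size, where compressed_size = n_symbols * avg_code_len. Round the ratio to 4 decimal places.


original_size = n_symbols * orig_bits = 5391 * 8 = 43128 bits
compressed_size = n_symbols * avg_code_len = 5391 * 6.15 = 33154.65 bits
ratio = original_size / compressed_size = 43128 / 33154.65 = 1.3008

Compression ratio = 1.3008


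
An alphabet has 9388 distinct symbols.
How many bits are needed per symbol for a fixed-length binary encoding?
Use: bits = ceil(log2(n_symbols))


log2(9388) = 13.1966
Bracket: 2^13 = 8192 < 9388 <= 2^14 = 16384
So ceil(log2(9388)) = 14

bits = ceil(log2(9388)) = ceil(13.1966) = 14 bits


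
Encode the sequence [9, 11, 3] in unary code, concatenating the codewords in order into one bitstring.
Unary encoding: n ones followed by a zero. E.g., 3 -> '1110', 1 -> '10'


Encode each number as n ones followed by a terminating 0:
  9 -> 1111111110 (10 bits)
  11 -> 111111111110 (12 bits)
  3 -> 1110 (4 bits)
Total length = 10 + 12 + 4 = 26 bits.

Unary([9, 11, 3]) = 11111111101111111111101110 (26 bits)


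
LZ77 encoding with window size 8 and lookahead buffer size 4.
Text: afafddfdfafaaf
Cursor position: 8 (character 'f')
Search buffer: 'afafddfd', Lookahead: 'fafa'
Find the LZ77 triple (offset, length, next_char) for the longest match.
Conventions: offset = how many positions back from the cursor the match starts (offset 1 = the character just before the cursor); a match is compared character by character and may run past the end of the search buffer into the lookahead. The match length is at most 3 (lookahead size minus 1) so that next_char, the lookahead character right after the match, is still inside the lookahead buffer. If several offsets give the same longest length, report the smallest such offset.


Try each offset into the search buffer:
  offset=1 (pos 7, char 'd'): match length 0
  offset=2 (pos 6, char 'f'): match length 1
  offset=3 (pos 5, char 'd'): match length 0
  offset=4 (pos 4, char 'd'): match length 0
  offset=5 (pos 3, char 'f'): match length 1
  offset=6 (pos 2, char 'a'): match length 0
  offset=7 (pos 1, char 'f'): match length 3
  offset=8 (pos 0, char 'a'): match length 0
Longest match has length 3 at offset 7.
next_char = character at position 8 + 3 = 11 -> 'a'

Best match: offset=7, length=3 (matching 'faf' starting at position 1)
LZ77 triple: (7, 3, 'a')


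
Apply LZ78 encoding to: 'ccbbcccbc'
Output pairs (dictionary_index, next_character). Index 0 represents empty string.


LZ78 encoding steps:
Dictionary: {0: ''}
Step 1: w='' (idx 0), next='c' -> output (0, 'c'), add 'c' as idx 1
Step 2: w='c' (idx 1), next='b' -> output (1, 'b'), add 'cb' as idx 2
Step 3: w='' (idx 0), next='b' -> output (0, 'b'), add 'b' as idx 3
Step 4: w='c' (idx 1), next='c' -> output (1, 'c'), add 'cc' as idx 4
Step 5: w='cb' (idx 2), next='c' -> output (2, 'c'), add 'cbc' as idx 5


Encoded: [(0, 'c'), (1, 'b'), (0, 'b'), (1, 'c'), (2, 'c')]


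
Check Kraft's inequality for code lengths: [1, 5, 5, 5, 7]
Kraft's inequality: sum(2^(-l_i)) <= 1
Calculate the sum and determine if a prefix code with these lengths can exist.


Sum = 2^(-1) + 2^(-5) + 2^(-5) + 2^(-5) + 2^(-7)
    = 0.5 + 0.03125 + 0.03125 + 0.03125 + 0.0078125
    = 77/128 = 0.6015625
Since 0.6015625 <= 1, Kraft's inequality IS satisfied.
A prefix code with these lengths CAN exist.

Kraft sum = 0.6015625. Satisfied.


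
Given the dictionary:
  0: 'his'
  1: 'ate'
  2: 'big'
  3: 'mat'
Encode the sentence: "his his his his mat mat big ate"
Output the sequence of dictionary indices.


Look up each word in the dictionary:
  'his' -> 0
  'his' -> 0
  'his' -> 0
  'his' -> 0
  'mat' -> 3
  'mat' -> 3
  'big' -> 2
  'ate' -> 1

Encoded: [0, 0, 0, 0, 3, 3, 2, 1]


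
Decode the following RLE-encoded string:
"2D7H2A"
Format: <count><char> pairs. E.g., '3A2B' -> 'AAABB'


Expanding each <count><char> pair:
  2D -> 'DD'
  7H -> 'HHHHHHH'
  2A -> 'AA'

Decoded = DDHHHHHHHAA


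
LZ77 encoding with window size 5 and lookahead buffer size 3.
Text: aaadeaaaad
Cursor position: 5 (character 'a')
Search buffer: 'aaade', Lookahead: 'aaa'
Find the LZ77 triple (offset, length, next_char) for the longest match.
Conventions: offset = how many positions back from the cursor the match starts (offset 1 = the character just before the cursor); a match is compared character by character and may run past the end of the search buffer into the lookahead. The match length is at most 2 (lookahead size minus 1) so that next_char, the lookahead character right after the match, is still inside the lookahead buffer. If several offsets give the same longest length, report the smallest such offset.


Try each offset into the search buffer:
  offset=1 (pos 4, char 'e'): match length 0
  offset=2 (pos 3, char 'd'): match length 0
  offset=3 (pos 2, char 'a'): match length 1
  offset=4 (pos 1, char 'a'): match length 2
  offset=5 (pos 0, char 'a'): match length 2
Longest match has length 2, found at offsets 4, 5; take the smallest, offset 4.
next_char = character at position 5 + 2 = 7 -> 'a'

Best match: offset=4, length=2 (matching 'aa' starting at position 1)
LZ77 triple: (4, 2, 'a')


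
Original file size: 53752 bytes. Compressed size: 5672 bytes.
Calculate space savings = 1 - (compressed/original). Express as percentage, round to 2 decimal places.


ratio = compressed/original = 5672/53752 = 0.105522
savings = 1 - ratio = 1 - 0.105522 = 0.894478
as a percentage: 0.894478 * 100 = 89.45%

Space savings = 1 - 5672/53752 = 89.45%


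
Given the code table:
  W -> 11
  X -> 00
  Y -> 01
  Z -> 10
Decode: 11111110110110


Decoding:
11 -> W
11 -> W
11 -> W
10 -> Z
11 -> W
01 -> Y
10 -> Z


Result: WWWZWYZ


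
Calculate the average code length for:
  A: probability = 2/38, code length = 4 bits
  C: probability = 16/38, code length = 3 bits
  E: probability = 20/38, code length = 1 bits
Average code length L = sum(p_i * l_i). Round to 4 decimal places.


Weighted contributions p_i * l_i:
  A: (2/38) * 4 = 8/38
  C: (16/38) * 3 = 48/38
  E: (20/38) * 1 = 20/38
Sum = (8 + 48 + 20)/38 = 76/38

L = 76/38 = 2.0000 bits/symbol


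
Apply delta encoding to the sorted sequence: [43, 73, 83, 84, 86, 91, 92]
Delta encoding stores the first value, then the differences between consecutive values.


First value: 43
Deltas:
  73 - 43 = 30
  83 - 73 = 10
  84 - 83 = 1
  86 - 84 = 2
  91 - 86 = 5
  92 - 91 = 1


Delta encoded: [43, 30, 10, 1, 2, 5, 1]


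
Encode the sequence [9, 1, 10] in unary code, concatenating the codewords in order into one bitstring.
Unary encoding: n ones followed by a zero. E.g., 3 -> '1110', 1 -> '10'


Encode each number as n ones followed by a terminating 0:
  9 -> 1111111110 (10 bits)
  1 -> 10 (2 bits)
  10 -> 11111111110 (11 bits)
Total length = 10 + 2 + 11 = 23 bits.

Unary([9, 1, 10]) = 11111111101011111111110 (23 bits)


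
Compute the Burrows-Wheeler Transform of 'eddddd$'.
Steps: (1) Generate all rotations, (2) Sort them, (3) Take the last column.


Rotations (sorted):
  0: $eddddd -> last char: d
  1: d$edddd -> last char: d
  2: dd$eddd -> last char: d
  3: ddd$edd -> last char: d
  4: dddd$ed -> last char: d
  5: ddddd$e -> last char: e
  6: eddddd$ -> last char: $


BWT = ddddde$


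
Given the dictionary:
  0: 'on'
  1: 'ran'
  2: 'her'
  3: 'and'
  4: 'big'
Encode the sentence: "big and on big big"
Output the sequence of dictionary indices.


Look up each word in the dictionary:
  'big' -> 4
  'and' -> 3
  'on' -> 0
  'big' -> 4
  'big' -> 4

Encoded: [4, 3, 0, 4, 4]


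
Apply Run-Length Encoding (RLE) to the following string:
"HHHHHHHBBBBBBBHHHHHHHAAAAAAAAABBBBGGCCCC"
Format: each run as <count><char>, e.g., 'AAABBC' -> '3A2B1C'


Scanning runs left to right:
  i=0: run of 'H' x 7 -> '7H'
  i=7: run of 'B' x 7 -> '7B'
  i=14: run of 'H' x 7 -> '7H'
  i=21: run of 'A' x 9 -> '9A'
  i=30: run of 'B' x 4 -> '4B'
  i=34: run of 'G' x 2 -> '2G'
  i=36: run of 'C' x 4 -> '4C'

RLE = 7H7B7H9A4B2G4C


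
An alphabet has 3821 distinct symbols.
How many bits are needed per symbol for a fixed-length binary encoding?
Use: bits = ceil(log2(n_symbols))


log2(3821) = 11.8997
Bracket: 2^11 = 2048 < 3821 <= 2^12 = 4096
So ceil(log2(3821)) = 12

bits = ceil(log2(3821)) = ceil(11.8997) = 12 bits


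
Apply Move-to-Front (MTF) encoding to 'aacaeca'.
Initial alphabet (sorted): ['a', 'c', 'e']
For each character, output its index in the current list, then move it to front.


MTF encoding:
'a': index 0 in ['a', 'c', 'e'] -> ['a', 'c', 'e']
'a': index 0 in ['a', 'c', 'e'] -> ['a', 'c', 'e']
'c': index 1 in ['a', 'c', 'e'] -> ['c', 'a', 'e']
'a': index 1 in ['c', 'a', 'e'] -> ['a', 'c', 'e']
'e': index 2 in ['a', 'c', 'e'] -> ['e', 'a', 'c']
'c': index 2 in ['e', 'a', 'c'] -> ['c', 'e', 'a']
'a': index 2 in ['c', 'e', 'a'] -> ['a', 'c', 'e']


Output: [0, 0, 1, 1, 2, 2, 2]


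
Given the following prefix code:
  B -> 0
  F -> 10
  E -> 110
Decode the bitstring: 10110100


Decoding step by step:
Bits 10 -> F
Bits 110 -> E
Bits 10 -> F
Bits 0 -> B


Decoded message: FEFB


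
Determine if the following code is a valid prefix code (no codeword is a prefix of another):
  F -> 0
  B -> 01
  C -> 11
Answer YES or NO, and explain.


Checking each pair (does one codeword prefix another?):
  F='0' vs B='01': prefix -- VIOLATION

NO -- this is NOT a valid prefix code. F (0) is a prefix of B (01).


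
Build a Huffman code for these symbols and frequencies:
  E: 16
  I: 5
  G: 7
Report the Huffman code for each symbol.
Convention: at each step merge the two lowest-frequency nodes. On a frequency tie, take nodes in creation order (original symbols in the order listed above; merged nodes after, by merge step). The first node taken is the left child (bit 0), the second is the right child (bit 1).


Huffman tree construction:
Step 1: Merge I(5) + G(7) = 12
Step 2: Merge (I+G)(12) + E(16) = 28
Read each symbol's code off the tree from the root (left child = 0, right child = 1).

Codes:
  E: 1 (length 1)
  I: 00 (length 2)
  G: 01 (length 2)
Average code length: 40/28 = 1.4286 bits/symbol


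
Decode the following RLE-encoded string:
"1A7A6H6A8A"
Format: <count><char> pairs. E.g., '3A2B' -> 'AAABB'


Expanding each <count><char> pair:
  1A -> 'A'
  7A -> 'AAAAAAA'
  6H -> 'HHHHHH'
  6A -> 'AAAAAA'
  8A -> 'AAAAAAAA'

Decoded = AAAAAAAAHHHHHHAAAAAAAAAAAAAA


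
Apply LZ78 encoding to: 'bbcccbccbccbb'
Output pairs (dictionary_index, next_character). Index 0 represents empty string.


LZ78 encoding steps:
Dictionary: {0: ''}
Step 1: w='' (idx 0), next='b' -> output (0, 'b'), add 'b' as idx 1
Step 2: w='b' (idx 1), next='c' -> output (1, 'c'), add 'bc' as idx 2
Step 3: w='' (idx 0), next='c' -> output (0, 'c'), add 'c' as idx 3
Step 4: w='c' (idx 3), next='b' -> output (3, 'b'), add 'cb' as idx 4
Step 5: w='c' (idx 3), next='c' -> output (3, 'c'), add 'cc' as idx 5
Step 6: w='bc' (idx 2), next='c' -> output (2, 'c'), add 'bcc' as idx 6
Step 7: w='b' (idx 1), next='b' -> output (1, 'b'), add 'bb' as idx 7


Encoded: [(0, 'b'), (1, 'c'), (0, 'c'), (3, 'b'), (3, 'c'), (2, 'c'), (1, 'b')]


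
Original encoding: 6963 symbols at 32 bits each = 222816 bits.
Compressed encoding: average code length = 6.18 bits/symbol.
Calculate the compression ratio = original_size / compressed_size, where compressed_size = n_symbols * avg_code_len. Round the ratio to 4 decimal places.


original_size = n_symbols * orig_bits = 6963 * 32 = 222816 bits
compressed_size = n_symbols * avg_code_len = 6963 * 6.18 = 43031.34 bits
ratio = original_size / compressed_size = 222816 / 43031.34 = 5.178

Compression ratio = 5.178


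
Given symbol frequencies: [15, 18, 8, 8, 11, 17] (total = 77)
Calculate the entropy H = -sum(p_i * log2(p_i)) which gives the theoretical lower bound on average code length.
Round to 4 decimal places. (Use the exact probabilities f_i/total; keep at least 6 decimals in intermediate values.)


Per-symbol terms -p_i * log2(p_i) with p_i = f_i/77:
  p = 15/77 = 0.194805: log2(p) = -2.359896, -p*log2(p) = 0.459720
  p = 18/77 = 0.233766: log2(p) = -2.096862, -p*log2(p) = 0.490175
  p = 8/77 = 0.103896: log2(p) = -3.266787, -p*log2(p) = 0.339406
  p = 8/77 = 0.103896: log2(p) = -3.266787, -p*log2(p) = 0.339406
  p = 11/77 = 0.142857: log2(p) = -2.807355, -p*log2(p) = 0.401051
  p = 17/77 = 0.220779: log2(p) = -2.179324, -p*log2(p) = 0.481149
H = 0.459720 + 0.490175 + 0.339406 + 0.339406 + 0.401051 + 0.481149 = 2.510907

H = 2.5109 bits/symbol


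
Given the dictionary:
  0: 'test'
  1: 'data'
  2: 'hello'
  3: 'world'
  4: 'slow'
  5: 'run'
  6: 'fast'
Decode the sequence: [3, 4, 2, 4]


Look up each index in the dictionary:
  3 -> 'world'
  4 -> 'slow'
  2 -> 'hello'
  4 -> 'slow'

Decoded: "world slow hello slow"


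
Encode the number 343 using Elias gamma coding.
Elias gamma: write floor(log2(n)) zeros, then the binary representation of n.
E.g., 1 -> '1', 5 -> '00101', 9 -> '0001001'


num_bits = floor(log2(343)) + 1 = 9
leading_zeros = num_bits - 1 = 8
binary(343) = 101010111

Elias gamma(343) = '00000000' + '101010111' = 00000000101010111 (17 bits)


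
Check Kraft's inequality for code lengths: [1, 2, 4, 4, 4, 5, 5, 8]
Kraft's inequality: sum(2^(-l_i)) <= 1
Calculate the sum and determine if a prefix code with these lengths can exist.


Sum = 2^(-1) + 2^(-2) + 2^(-4) + 2^(-4) + 2^(-4) + 2^(-5) + 2^(-5) + 2^(-8)
    = 0.5 + 0.25 + 0.0625 + 0.0625 + 0.0625 + 0.03125 + 0.03125 + 0.00390625
    = 257/256 = 1.00390625
Since 1.00390625 > 1, Kraft's inequality is NOT satisfied.
A prefix code with these lengths CANNOT exist.

Kraft sum = 1.00390625. Not satisfied.


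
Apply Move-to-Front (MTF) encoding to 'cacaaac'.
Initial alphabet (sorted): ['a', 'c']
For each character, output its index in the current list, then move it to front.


MTF encoding:
'c': index 1 in ['a', 'c'] -> ['c', 'a']
'a': index 1 in ['c', 'a'] -> ['a', 'c']
'c': index 1 in ['a', 'c'] -> ['c', 'a']
'a': index 1 in ['c', 'a'] -> ['a', 'c']
'a': index 0 in ['a', 'c'] -> ['a', 'c']
'a': index 0 in ['a', 'c'] -> ['a', 'c']
'c': index 1 in ['a', 'c'] -> ['c', 'a']


Output: [1, 1, 1, 1, 0, 0, 1]


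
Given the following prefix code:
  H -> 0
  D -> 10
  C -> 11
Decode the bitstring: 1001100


Decoding step by step:
Bits 10 -> D
Bits 0 -> H
Bits 11 -> C
Bits 0 -> H
Bits 0 -> H


Decoded message: DHCHH


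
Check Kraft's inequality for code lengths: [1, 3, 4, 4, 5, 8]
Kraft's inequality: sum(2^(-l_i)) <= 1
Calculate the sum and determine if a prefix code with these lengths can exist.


Sum = 2^(-1) + 2^(-3) + 2^(-4) + 2^(-4) + 2^(-5) + 2^(-8)
    = 0.5 + 0.125 + 0.0625 + 0.0625 + 0.03125 + 0.00390625
    = 201/256 = 0.78515625
Since 0.78515625 <= 1, Kraft's inequality IS satisfied.
A prefix code with these lengths CAN exist.

Kraft sum = 0.78515625. Satisfied.


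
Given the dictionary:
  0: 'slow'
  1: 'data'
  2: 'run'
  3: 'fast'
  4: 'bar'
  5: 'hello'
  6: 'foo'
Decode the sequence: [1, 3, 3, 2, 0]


Look up each index in the dictionary:
  1 -> 'data'
  3 -> 'fast'
  3 -> 'fast'
  2 -> 'run'
  0 -> 'slow'

Decoded: "data fast fast run slow"


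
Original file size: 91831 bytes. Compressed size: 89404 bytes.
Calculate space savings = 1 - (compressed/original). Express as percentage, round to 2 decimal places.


ratio = compressed/original = 89404/91831 = 0.973571
savings = 1 - ratio = 1 - 0.973571 = 0.026429
as a percentage: 0.026429 * 100 = 2.64%

Space savings = 1 - 89404/91831 = 2.64%


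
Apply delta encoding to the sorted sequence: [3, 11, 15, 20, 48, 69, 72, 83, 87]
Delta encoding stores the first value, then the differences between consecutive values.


First value: 3
Deltas:
  11 - 3 = 8
  15 - 11 = 4
  20 - 15 = 5
  48 - 20 = 28
  69 - 48 = 21
  72 - 69 = 3
  83 - 72 = 11
  87 - 83 = 4


Delta encoded: [3, 8, 4, 5, 28, 21, 3, 11, 4]


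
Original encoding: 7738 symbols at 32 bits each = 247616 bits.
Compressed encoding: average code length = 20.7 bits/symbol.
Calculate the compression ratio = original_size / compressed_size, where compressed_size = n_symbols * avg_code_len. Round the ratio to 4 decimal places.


original_size = n_symbols * orig_bits = 7738 * 32 = 247616 bits
compressed_size = n_symbols * avg_code_len = 7738 * 20.7 = 160176.6 bits
ratio = original_size / compressed_size = 247616 / 160176.6 = 1.5459

Compression ratio = 1.5459


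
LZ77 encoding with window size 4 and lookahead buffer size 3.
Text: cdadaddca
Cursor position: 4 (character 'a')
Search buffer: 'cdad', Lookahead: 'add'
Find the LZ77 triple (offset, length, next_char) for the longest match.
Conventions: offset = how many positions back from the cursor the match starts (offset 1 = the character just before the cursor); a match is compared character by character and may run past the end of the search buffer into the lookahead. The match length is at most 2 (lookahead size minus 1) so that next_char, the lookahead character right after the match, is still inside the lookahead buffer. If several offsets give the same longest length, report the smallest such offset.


Try each offset into the search buffer:
  offset=1 (pos 3, char 'd'): match length 0
  offset=2 (pos 2, char 'a'): match length 2
  offset=3 (pos 1, char 'd'): match length 0
  offset=4 (pos 0, char 'c'): match length 0
Longest match has length 2 at offset 2.
next_char = character at position 4 + 2 = 6 -> 'd'

Best match: offset=2, length=2 (matching 'ad' starting at position 2)
LZ77 triple: (2, 2, 'd')


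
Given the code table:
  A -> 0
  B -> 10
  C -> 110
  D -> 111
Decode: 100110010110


Decoding:
10 -> B
0 -> A
110 -> C
0 -> A
10 -> B
110 -> C


Result: BACABC


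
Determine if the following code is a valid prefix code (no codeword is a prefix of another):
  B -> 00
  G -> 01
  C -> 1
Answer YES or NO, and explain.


Checking each pair (does one codeword prefix another?):
  B='00' vs G='01': no prefix
  B='00' vs C='1': no prefix
  G='01' vs B='00': no prefix
  G='01' vs C='1': no prefix
  C='1' vs B='00': no prefix
  C='1' vs G='01': no prefix
No violation found over all pairs.

YES -- this is a valid prefix code. No codeword is a prefix of any other codeword.


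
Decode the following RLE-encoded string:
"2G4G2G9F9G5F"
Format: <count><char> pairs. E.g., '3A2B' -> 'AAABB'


Expanding each <count><char> pair:
  2G -> 'GG'
  4G -> 'GGGG'
  2G -> 'GG'
  9F -> 'FFFFFFFFF'
  9G -> 'GGGGGGGGG'
  5F -> 'FFFFF'

Decoded = GGGGGGGGFFFFFFFFFGGGGGGGGGFFFFF


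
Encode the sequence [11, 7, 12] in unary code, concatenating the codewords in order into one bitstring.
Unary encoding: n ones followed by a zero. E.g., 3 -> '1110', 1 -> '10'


Encode each number as n ones followed by a terminating 0:
  11 -> 111111111110 (12 bits)
  7 -> 11111110 (8 bits)
  12 -> 1111111111110 (13 bits)
Total length = 12 + 8 + 13 = 33 bits.

Unary([11, 7, 12]) = 111111111110111111101111111111110 (33 bits)


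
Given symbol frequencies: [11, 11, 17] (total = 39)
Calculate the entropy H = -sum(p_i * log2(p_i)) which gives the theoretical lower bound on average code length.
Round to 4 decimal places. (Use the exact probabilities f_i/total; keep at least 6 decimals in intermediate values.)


Per-symbol terms -p_i * log2(p_i) with p_i = f_i/39:
  p = 11/39 = 0.282051: log2(p) = -1.825971, -p*log2(p) = 0.515017
  p = 11/39 = 0.282051: log2(p) = -1.825971, -p*log2(p) = 0.515017
  p = 17/39 = 0.435897: log2(p) = -1.197939, -p*log2(p) = 0.522179
H = 0.515017 + 0.515017 + 0.522179 = 1.552213

H = 1.5522 bits/symbol


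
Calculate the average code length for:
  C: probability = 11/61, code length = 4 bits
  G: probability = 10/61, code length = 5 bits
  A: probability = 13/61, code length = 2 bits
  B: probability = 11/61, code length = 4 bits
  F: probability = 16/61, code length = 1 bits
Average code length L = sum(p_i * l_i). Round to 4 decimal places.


Weighted contributions p_i * l_i:
  C: (11/61) * 4 = 44/61
  G: (10/61) * 5 = 50/61
  A: (13/61) * 2 = 26/61
  B: (11/61) * 4 = 44/61
  F: (16/61) * 1 = 16/61
Sum = (44 + 50 + 26 + 44 + 16)/61 = 180/61

L = 180/61 = 2.9508 bits/symbol


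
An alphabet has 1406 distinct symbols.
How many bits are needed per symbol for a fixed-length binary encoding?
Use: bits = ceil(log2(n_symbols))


log2(1406) = 10.4574
Bracket: 2^10 = 1024 < 1406 <= 2^11 = 2048
So ceil(log2(1406)) = 11

bits = ceil(log2(1406)) = ceil(10.4574) = 11 bits


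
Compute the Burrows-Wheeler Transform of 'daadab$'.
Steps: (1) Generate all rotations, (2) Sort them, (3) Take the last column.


Rotations (sorted):
  0: $daadab -> last char: b
  1: aadab$d -> last char: d
  2: ab$daad -> last char: d
  3: adab$da -> last char: a
  4: b$daada -> last char: a
  5: daadab$ -> last char: $
  6: dab$daa -> last char: a


BWT = bddaa$a


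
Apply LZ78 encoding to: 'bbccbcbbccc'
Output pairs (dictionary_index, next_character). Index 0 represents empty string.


LZ78 encoding steps:
Dictionary: {0: ''}
Step 1: w='' (idx 0), next='b' -> output (0, 'b'), add 'b' as idx 1
Step 2: w='b' (idx 1), next='c' -> output (1, 'c'), add 'bc' as idx 2
Step 3: w='' (idx 0), next='c' -> output (0, 'c'), add 'c' as idx 3
Step 4: w='bc' (idx 2), next='b' -> output (2, 'b'), add 'bcb' as idx 4
Step 5: w='bc' (idx 2), next='c' -> output (2, 'c'), add 'bcc' as idx 5
Step 6: w='c' (idx 3), end of input -> output (3, '')


Encoded: [(0, 'b'), (1, 'c'), (0, 'c'), (2, 'b'), (2, 'c'), (3, '')]


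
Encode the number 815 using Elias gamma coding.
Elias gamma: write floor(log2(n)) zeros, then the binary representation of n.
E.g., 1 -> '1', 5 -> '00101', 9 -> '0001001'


num_bits = floor(log2(815)) + 1 = 10
leading_zeros = num_bits - 1 = 9
binary(815) = 1100101111

Elias gamma(815) = '000000000' + '1100101111' = 0000000001100101111 (19 bits)


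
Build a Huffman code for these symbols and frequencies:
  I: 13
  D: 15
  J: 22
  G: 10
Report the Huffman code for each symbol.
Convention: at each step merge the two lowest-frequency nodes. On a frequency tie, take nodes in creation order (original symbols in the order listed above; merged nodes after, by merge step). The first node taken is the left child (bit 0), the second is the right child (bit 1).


Huffman tree construction:
Step 1: Merge G(10) + I(13) = 23
Step 2: Merge D(15) + J(22) = 37
Step 3: Merge (G+I)(23) + (D+J)(37) = 60
Read each symbol's code off the tree from the root (left child = 0, right child = 1).

Codes:
  I: 01 (length 2)
  D: 10 (length 2)
  J: 11 (length 2)
  G: 00 (length 2)
Average code length: 120/60 = 2.0000 bits/symbol


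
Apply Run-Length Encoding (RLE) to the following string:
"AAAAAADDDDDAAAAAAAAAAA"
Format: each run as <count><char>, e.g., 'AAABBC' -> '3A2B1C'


Scanning runs left to right:
  i=0: run of 'A' x 6 -> '6A'
  i=6: run of 'D' x 5 -> '5D'
  i=11: run of 'A' x 11 -> '11A'

RLE = 6A5D11A


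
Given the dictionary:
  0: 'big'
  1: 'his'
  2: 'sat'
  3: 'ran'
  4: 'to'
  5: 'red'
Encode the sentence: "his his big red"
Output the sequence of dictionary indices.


Look up each word in the dictionary:
  'his' -> 1
  'his' -> 1
  'big' -> 0
  'red' -> 5

Encoded: [1, 1, 0, 5]


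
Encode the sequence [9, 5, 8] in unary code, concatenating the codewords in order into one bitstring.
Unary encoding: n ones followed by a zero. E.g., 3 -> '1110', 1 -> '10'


Encode each number as n ones followed by a terminating 0:
  9 -> 1111111110 (10 bits)
  5 -> 111110 (6 bits)
  8 -> 111111110 (9 bits)
Total length = 10 + 6 + 9 = 25 bits.

Unary([9, 5, 8]) = 1111111110111110111111110 (25 bits)


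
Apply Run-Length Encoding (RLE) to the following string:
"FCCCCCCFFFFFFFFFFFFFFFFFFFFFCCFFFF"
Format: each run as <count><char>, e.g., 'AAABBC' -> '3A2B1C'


Scanning runs left to right:
  i=0: run of 'F' x 1 -> '1F'
  i=1: run of 'C' x 6 -> '6C'
  i=7: run of 'F' x 21 -> '21F'
  i=28: run of 'C' x 2 -> '2C'
  i=30: run of 'F' x 4 -> '4F'

RLE = 1F6C21F2C4F


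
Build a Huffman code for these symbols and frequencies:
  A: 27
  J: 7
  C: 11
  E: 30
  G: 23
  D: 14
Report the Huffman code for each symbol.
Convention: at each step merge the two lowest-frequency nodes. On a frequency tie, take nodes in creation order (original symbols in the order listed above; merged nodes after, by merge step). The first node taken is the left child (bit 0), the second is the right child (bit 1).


Huffman tree construction:
Step 1: Merge J(7) + C(11) = 18
Step 2: Merge D(14) + (J+C)(18) = 32
Step 3: Merge G(23) + A(27) = 50
Step 4: Merge E(30) + (D+(J+C))(32) = 62
Step 5: Merge (G+A)(50) + (E+(D+(J+C)))(62) = 112
Read each symbol's code off the tree from the root (left child = 0, right child = 1).

Codes:
  A: 01 (length 2)
  J: 1110 (length 4)
  C: 1111 (length 4)
  E: 10 (length 2)
  G: 00 (length 2)
  D: 110 (length 3)
Average code length: 274/112 = 2.4464 bits/symbol


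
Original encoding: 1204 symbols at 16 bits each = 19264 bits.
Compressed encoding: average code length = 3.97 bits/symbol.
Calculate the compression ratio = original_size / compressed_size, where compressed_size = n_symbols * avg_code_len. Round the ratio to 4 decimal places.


original_size = n_symbols * orig_bits = 1204 * 16 = 19264 bits
compressed_size = n_symbols * avg_code_len = 1204 * 3.97 = 4779.88 bits
ratio = original_size / compressed_size = 19264 / 4779.88 = 4.0302

Compression ratio = 4.0302


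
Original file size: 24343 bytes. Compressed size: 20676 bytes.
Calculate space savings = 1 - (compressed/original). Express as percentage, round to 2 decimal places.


ratio = compressed/original = 20676/24343 = 0.849361
savings = 1 - ratio = 1 - 0.849361 = 0.150639
as a percentage: 0.150639 * 100 = 15.06%

Space savings = 1 - 20676/24343 = 15.06%


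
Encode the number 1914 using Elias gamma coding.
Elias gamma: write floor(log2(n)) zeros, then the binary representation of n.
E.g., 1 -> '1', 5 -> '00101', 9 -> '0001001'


num_bits = floor(log2(1914)) + 1 = 11
leading_zeros = num_bits - 1 = 10
binary(1914) = 11101111010

Elias gamma(1914) = '0000000000' + '11101111010' = 000000000011101111010 (21 bits)


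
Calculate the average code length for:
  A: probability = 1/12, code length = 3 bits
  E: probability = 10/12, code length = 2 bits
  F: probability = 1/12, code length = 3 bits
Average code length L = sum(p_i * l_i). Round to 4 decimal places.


Weighted contributions p_i * l_i:
  A: (1/12) * 3 = 3/12
  E: (10/12) * 2 = 20/12
  F: (1/12) * 3 = 3/12
Sum = (3 + 20 + 3)/12 = 26/12

L = 26/12 = 2.1667 bits/symbol


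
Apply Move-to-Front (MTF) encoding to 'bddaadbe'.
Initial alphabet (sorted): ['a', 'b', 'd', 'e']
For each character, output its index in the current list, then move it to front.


MTF encoding:
'b': index 1 in ['a', 'b', 'd', 'e'] -> ['b', 'a', 'd', 'e']
'd': index 2 in ['b', 'a', 'd', 'e'] -> ['d', 'b', 'a', 'e']
'd': index 0 in ['d', 'b', 'a', 'e'] -> ['d', 'b', 'a', 'e']
'a': index 2 in ['d', 'b', 'a', 'e'] -> ['a', 'd', 'b', 'e']
'a': index 0 in ['a', 'd', 'b', 'e'] -> ['a', 'd', 'b', 'e']
'd': index 1 in ['a', 'd', 'b', 'e'] -> ['d', 'a', 'b', 'e']
'b': index 2 in ['d', 'a', 'b', 'e'] -> ['b', 'd', 'a', 'e']
'e': index 3 in ['b', 'd', 'a', 'e'] -> ['e', 'b', 'd', 'a']


Output: [1, 2, 0, 2, 0, 1, 2, 3]


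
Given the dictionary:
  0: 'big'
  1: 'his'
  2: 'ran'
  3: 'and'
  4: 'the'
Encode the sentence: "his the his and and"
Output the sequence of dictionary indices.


Look up each word in the dictionary:
  'his' -> 1
  'the' -> 4
  'his' -> 1
  'and' -> 3
  'and' -> 3

Encoded: [1, 4, 1, 3, 3]


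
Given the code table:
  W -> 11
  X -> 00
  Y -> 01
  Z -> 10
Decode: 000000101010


Decoding:
00 -> X
00 -> X
00 -> X
10 -> Z
10 -> Z
10 -> Z


Result: XXXZZZ


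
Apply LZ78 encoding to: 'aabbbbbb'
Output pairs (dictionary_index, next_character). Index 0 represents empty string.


LZ78 encoding steps:
Dictionary: {0: ''}
Step 1: w='' (idx 0), next='a' -> output (0, 'a'), add 'a' as idx 1
Step 2: w='a' (idx 1), next='b' -> output (1, 'b'), add 'ab' as idx 2
Step 3: w='' (idx 0), next='b' -> output (0, 'b'), add 'b' as idx 3
Step 4: w='b' (idx 3), next='b' -> output (3, 'b'), add 'bb' as idx 4
Step 5: w='bb' (idx 4), end of input -> output (4, '')


Encoded: [(0, 'a'), (1, 'b'), (0, 'b'), (3, 'b'), (4, '')]


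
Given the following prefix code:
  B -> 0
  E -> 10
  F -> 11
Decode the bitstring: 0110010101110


Decoding step by step:
Bits 0 -> B
Bits 11 -> F
Bits 0 -> B
Bits 0 -> B
Bits 10 -> E
Bits 10 -> E
Bits 11 -> F
Bits 10 -> E


Decoded message: BFBBEEFE


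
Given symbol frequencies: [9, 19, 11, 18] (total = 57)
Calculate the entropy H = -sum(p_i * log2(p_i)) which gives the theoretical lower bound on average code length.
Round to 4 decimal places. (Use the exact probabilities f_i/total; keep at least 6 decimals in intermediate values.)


Per-symbol terms -p_i * log2(p_i) with p_i = f_i/57:
  p = 9/57 = 0.157895: log2(p) = -2.662965, -p*log2(p) = 0.420468
  p = 19/57 = 0.333333: log2(p) = -1.584963, -p*log2(p) = 0.528321
  p = 11/57 = 0.192982: log2(p) = -2.373458, -p*log2(p) = 0.458036
  p = 18/57 = 0.315789: log2(p) = -1.662965, -p*log2(p) = 0.525147
H = 0.420468 + 0.528321 + 0.458036 + 0.525147 = 1.931972

H = 1.932 bits/symbol


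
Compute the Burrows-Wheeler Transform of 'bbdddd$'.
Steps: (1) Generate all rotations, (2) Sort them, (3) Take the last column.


Rotations (sorted):
  0: $bbdddd -> last char: d
  1: bbdddd$ -> last char: $
  2: bdddd$b -> last char: b
  3: d$bbddd -> last char: d
  4: dd$bbdd -> last char: d
  5: ddd$bbd -> last char: d
  6: dddd$bb -> last char: b


BWT = d$bdddb


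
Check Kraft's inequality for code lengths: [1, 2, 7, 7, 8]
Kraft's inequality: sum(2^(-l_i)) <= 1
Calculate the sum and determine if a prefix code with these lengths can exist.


Sum = 2^(-1) + 2^(-2) + 2^(-7) + 2^(-7) + 2^(-8)
    = 0.5 + 0.25 + 0.0078125 + 0.0078125 + 0.00390625
    = 197/256 = 0.76953125
Since 0.76953125 <= 1, Kraft's inequality IS satisfied.
A prefix code with these lengths CAN exist.

Kraft sum = 0.76953125. Satisfied.


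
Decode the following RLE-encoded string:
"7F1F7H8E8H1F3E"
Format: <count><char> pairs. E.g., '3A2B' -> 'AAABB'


Expanding each <count><char> pair:
  7F -> 'FFFFFFF'
  1F -> 'F'
  7H -> 'HHHHHHH'
  8E -> 'EEEEEEEE'
  8H -> 'HHHHHHHH'
  1F -> 'F'
  3E -> 'EEE'

Decoded = FFFFFFFFHHHHHHHEEEEEEEEHHHHHHHHFEEE


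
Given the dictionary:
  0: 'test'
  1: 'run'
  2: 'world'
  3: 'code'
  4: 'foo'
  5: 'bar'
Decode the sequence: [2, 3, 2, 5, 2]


Look up each index in the dictionary:
  2 -> 'world'
  3 -> 'code'
  2 -> 'world'
  5 -> 'bar'
  2 -> 'world'

Decoded: "world code world bar world"


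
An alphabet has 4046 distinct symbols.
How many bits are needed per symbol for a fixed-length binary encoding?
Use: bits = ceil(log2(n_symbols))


log2(4046) = 11.9823
Bracket: 2^11 = 2048 < 4046 <= 2^12 = 4096
So ceil(log2(4046)) = 12

bits = ceil(log2(4046)) = ceil(11.9823) = 12 bits


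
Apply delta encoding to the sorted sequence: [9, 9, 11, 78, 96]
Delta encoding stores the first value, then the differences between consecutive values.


First value: 9
Deltas:
  9 - 9 = 0
  11 - 9 = 2
  78 - 11 = 67
  96 - 78 = 18


Delta encoded: [9, 0, 2, 67, 18]


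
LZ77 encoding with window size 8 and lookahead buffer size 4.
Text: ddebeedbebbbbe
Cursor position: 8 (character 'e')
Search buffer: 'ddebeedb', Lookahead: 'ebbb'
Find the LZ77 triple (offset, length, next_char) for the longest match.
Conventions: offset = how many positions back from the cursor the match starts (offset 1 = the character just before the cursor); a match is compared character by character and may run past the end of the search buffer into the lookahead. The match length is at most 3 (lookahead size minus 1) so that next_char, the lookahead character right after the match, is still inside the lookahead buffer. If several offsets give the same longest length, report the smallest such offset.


Try each offset into the search buffer:
  offset=1 (pos 7, char 'b'): match length 0
  offset=2 (pos 6, char 'd'): match length 0
  offset=3 (pos 5, char 'e'): match length 1
  offset=4 (pos 4, char 'e'): match length 1
  offset=5 (pos 3, char 'b'): match length 0
  offset=6 (pos 2, char 'e'): match length 2
  offset=7 (pos 1, char 'd'): match length 0
  offset=8 (pos 0, char 'd'): match length 0
Longest match has length 2 at offset 6.
next_char = character at position 8 + 2 = 10 -> 'b'

Best match: offset=6, length=2 (matching 'eb' starting at position 2)
LZ77 triple: (6, 2, 'b')


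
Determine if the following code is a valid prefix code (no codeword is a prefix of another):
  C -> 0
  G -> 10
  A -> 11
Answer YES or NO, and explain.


Checking each pair (does one codeword prefix another?):
  C='0' vs G='10': no prefix
  C='0' vs A='11': no prefix
  G='10' vs C='0': no prefix
  G='10' vs A='11': no prefix
  A='11' vs C='0': no prefix
  A='11' vs G='10': no prefix
No violation found over all pairs.

YES -- this is a valid prefix code. No codeword is a prefix of any other codeword.


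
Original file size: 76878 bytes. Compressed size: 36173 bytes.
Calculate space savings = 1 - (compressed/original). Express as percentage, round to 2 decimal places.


ratio = compressed/original = 36173/76878 = 0.470525
savings = 1 - ratio = 1 - 0.470525 = 0.529475
as a percentage: 0.529475 * 100 = 52.95%

Space savings = 1 - 36173/76878 = 52.95%


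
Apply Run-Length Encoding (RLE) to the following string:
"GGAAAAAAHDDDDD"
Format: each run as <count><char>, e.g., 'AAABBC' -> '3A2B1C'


Scanning runs left to right:
  i=0: run of 'G' x 2 -> '2G'
  i=2: run of 'A' x 6 -> '6A'
  i=8: run of 'H' x 1 -> '1H'
  i=9: run of 'D' x 5 -> '5D'

RLE = 2G6A1H5D


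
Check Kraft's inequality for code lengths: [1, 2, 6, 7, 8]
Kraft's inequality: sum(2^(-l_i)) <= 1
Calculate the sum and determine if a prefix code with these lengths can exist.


Sum = 2^(-1) + 2^(-2) + 2^(-6) + 2^(-7) + 2^(-8)
    = 0.5 + 0.25 + 0.015625 + 0.0078125 + 0.00390625
    = 199/256 = 0.77734375
Since 0.77734375 <= 1, Kraft's inequality IS satisfied.
A prefix code with these lengths CAN exist.

Kraft sum = 0.77734375. Satisfied.


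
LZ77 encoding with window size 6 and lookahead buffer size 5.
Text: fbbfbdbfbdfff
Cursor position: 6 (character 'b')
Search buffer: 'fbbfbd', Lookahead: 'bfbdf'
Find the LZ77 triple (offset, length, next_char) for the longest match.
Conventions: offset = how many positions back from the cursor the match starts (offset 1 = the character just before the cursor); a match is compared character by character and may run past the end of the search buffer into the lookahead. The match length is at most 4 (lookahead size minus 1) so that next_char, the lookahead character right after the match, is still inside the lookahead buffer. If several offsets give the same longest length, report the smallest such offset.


Try each offset into the search buffer:
  offset=1 (pos 5, char 'd'): match length 0
  offset=2 (pos 4, char 'b'): match length 1
  offset=3 (pos 3, char 'f'): match length 0
  offset=4 (pos 2, char 'b'): match length 4
  offset=5 (pos 1, char 'b'): match length 1
  offset=6 (pos 0, char 'f'): match length 0
Longest match has length 4 at offset 4.
next_char = character at position 6 + 4 = 10 -> 'f'

Best match: offset=4, length=4 (matching 'bfbd' starting at position 2)
LZ77 triple: (4, 4, 'f')


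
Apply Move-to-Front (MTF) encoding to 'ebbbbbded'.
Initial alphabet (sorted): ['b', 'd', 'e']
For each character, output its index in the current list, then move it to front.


MTF encoding:
'e': index 2 in ['b', 'd', 'e'] -> ['e', 'b', 'd']
'b': index 1 in ['e', 'b', 'd'] -> ['b', 'e', 'd']
'b': index 0 in ['b', 'e', 'd'] -> ['b', 'e', 'd']
'b': index 0 in ['b', 'e', 'd'] -> ['b', 'e', 'd']
'b': index 0 in ['b', 'e', 'd'] -> ['b', 'e', 'd']
'b': index 0 in ['b', 'e', 'd'] -> ['b', 'e', 'd']
'd': index 2 in ['b', 'e', 'd'] -> ['d', 'b', 'e']
'e': index 2 in ['d', 'b', 'e'] -> ['e', 'd', 'b']
'd': index 1 in ['e', 'd', 'b'] -> ['d', 'e', 'b']


Output: [2, 1, 0, 0, 0, 0, 2, 2, 1]
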